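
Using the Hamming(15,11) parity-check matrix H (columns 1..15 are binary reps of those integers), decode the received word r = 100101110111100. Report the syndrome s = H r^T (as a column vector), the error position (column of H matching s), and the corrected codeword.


s = (1, 1, 0, 0)^T, error position = 12, corrected codeword c = 100101110110100

Compute s = H r^T mod 2 one row at a time:
  s_1 = 1 + 0 + 1 + 1 + 1 + 1 + 0 + 0 = 5 ≡ 1 (mod 2).
  s_2 = 1 + 0 + 1 + 1 + 1 + 1 + 0 + 0 = 5 ≡ 1 (mod 2).
  s_3 = 0 + 0 + 1 + 1 + 1 + 1 + 0 + 0 = 4 ≡ 0 (mod 2).
  s_4 = 1 + 0 + 0 + 1 + 0 + 1 + 1 + 0 = 4 ≡ 0 (mod 2).
s = (1, 1, 0, 0)^T — this equals column 12 of H (binary 1100), so error is at position 12.
Correct: flip bit 12 of r = 100101110111100 to get c = 100101110110100.


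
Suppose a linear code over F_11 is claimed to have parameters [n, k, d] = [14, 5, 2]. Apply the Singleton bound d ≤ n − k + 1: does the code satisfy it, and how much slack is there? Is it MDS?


Singleton RHS = n − k + 1 = 10, slack = 8, bound satisfied, not MDS.

Singleton bound: d ≤ n − k + 1.
Here n = 14, k = 5, so n − k + 1 = 10.
Given d = 2, check d ≤ 10: YES.
Slack = (n − k + 1) − d = 8.
The code is NOT MDS (slack = 8 > 0).
Description: the claimed parameters are [14, 5, 2]_11; such a code would be non-MDS.


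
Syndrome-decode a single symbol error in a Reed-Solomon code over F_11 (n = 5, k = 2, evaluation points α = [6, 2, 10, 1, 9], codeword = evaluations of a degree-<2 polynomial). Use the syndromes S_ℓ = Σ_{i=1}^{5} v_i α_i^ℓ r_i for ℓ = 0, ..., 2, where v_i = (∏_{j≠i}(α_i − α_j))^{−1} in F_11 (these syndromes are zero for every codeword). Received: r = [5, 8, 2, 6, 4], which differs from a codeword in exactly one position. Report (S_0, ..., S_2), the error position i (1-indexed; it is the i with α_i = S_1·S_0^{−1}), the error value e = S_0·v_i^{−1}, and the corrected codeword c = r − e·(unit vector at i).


S = (6, 10, 2), error at position 5, error magnitude e = 4, c = [5, 8, 2, 6, 0].

Step 1: column multipliers v_i = (∏_{j≠i}(α_i − α_j))^{−1} mod 11.
  i = 1 (α = 6): (6−2)(6−10)(6−1)(6−9) = 4·(−4)·5·(−3) = 240 ≡ 9, so v_1 = 9^{−1} = 5 (mod 11).
  i = 2 (α = 2): (2−6)(2−10)(2−1)(2−9) = (−4)·(−8)·1·(−7) = −224 ≡ 7, so v_2 = 7^{−1} = 8 (mod 11).
  i = 3 (α = 10): (10−6)(10−2)(10−1)(10−9) = 4·8·9·1 = 288 ≡ 2, so v_3 = 2^{−1} = 6 (mod 11).
  i = 4 (α = 1): (1−6)(1−2)(1−10)(1−9) = (−5)·(−1)·(−9)·(−8) = 360 ≡ 8, so v_4 = 8^{−1} = 7 (mod 11).
  i = 5 (α = 9): (9−6)(9−2)(9−10)(9−1) = 3·7·(−1)·8 = −168 ≡ 8, so v_5 = 8^{−1} = 7 (mod 11).
  v = [5, 8, 6, 7, 7].
Step 2: syndromes of r = [5, 8, 2, 6, 4] (all sums mod 11).
  S_0 = Σ v_i r_i = 5·5 + 8·8 + 6·2 + 7·6 + 7·4 = 171 ≡ 6.
  S_1 = Σ v_i α_i r_i = 5·6·5 + 8·2·8 + 6·10·2 + 7·1·6 + 7·9·4 = 692 ≡ 10.
  α_i^2 mod 11 = [3, 4, 1, 1, 4].
  S_2 = Σ v_i α_i^2 r_i = 5·3·5 + 8·4·8 + 6·1·2 + 7·1·6 + 7·4·4 = 497 ≡ 2.
  S = (6, 10, 2) ≠ 0, so r is not a codeword (an error is present).
Step 3: locate the error. For a single error e at position i, S_ℓ = v_i·e·α_i^ℓ, so α_err = S_1/S_0.
  S_0^{−1} = 6^{−1} = 2 (mod 11), so α_err = 10·2 = 20 ≡ 9 = α_5. Error position i = 5.
  Consistency check: S_2/S_1 = 2·10 = 20 ≡ 9 = α_err ✓ (single-error assumption holds).
Step 4: error magnitude e = S_0/v_5 = S_0·∏_{j≠5}(α_5 − α_j) = 6·8 = 48 ≡ 4 (mod 11).
Step 5: correct position 5: c_5 = r_5 − e = 4 − 4 ≡ 0 (mod 11). Hence c = [5, 8, 2, 6, 0].
  Check: interpolating c through the α_i gives m(x) = 4 + 2·x (degree < 2) with m(α_i) = c_i for every i, so c is indeed a codeword.


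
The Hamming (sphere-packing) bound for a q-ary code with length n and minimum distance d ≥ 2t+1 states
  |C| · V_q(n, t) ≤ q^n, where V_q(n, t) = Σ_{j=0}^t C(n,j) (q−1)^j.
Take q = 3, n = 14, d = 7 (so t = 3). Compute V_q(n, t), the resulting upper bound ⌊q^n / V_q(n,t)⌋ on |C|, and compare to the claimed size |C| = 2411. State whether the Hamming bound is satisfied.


V_q(n, t) = 3305, q^n = 4782969, Hamming bound = 1447, |C| = 2411 > bound (violated).

Step 1: Compute V_q(n, t) = Σ_{j=0}^3 C(n, j) (q−1)^j.
  j = 0: C(14,0)·(2)^0 = 1·1 = 1.
  j = 1: C(14,1)·(2)^1 = 14·2 = 28.
  j = 2: C(14,2)·(2)^2 = 91·4 = 364.
  j = 3: C(14,3)·(2)^3 = 364·8 = 2912.
  V_q(n, t) = 1 + 28 + 364 + 2912 = 3305.
Step 2: q^n = 3^14 = 4782969.
Step 3: Hamming bound ⌊q^n / V_q(n,t)⌋ = ⌊4782969/3305⌋ = 1447.
Step 4: Compare |C| = 2411 to 1447: violated.
The claimed |C| lies above the Hamming bound, so no 3-ary code of length 14 with d ≥ 7 can have 2411 codewords.


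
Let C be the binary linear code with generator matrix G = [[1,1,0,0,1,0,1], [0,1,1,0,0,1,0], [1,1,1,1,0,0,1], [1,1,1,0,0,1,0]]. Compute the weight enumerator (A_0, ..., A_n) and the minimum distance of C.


Weight distribution: A_0 = 1, A_1 = 1, A_3 = 4, A_4 = 7, A_5 = 3. Minimum distance d = 1.

Enumerate all 2^4 = 16 messages m ∈ F_2^4.
For each, compute codeword c = mG in F_2^7, then tally its weight.
  m = 0000 → c = 0000000, weight = 0.
  m = 1000 → c = 1100101, weight = 4.
  m = 0100 → c = 0110010, weight = 3.
  m = 1100 → c = 1010111, weight = 5.
  m = 0010 → c = 1111001, weight = 5.
  m = 1010 → c = 0011100, weight = 3.
  m = 0110 → c = 1001011, weight = 4.
  m = 1110 → c = 0101110, weight = 4.
  m = 0001 → c = 1110010, weight = 4.
  m = 1001 → c = 0010111, weight = 4.
  m = 0101 → c = 1000000, weight = 1.
  m = 1101 → c = 0100101, weight = 3.
  m = 0011 → c = 0001011, weight = 3.
  m = 1011 → c = 1101110, weight = 5.
  m = 0111 → c = 0111001, weight = 4.
  m = 1111 → c = 1011100, weight = 4.
Tally weights:
  weight 0: 1 codewords.
  weight 1: 1 codewords.
  weight 3: 4 codewords.
  weight 4: 7 codewords.
  weight 5: 3 codewords.
Minimum distance d = smallest w > 0 with A_w > 0 = 1.
Sanity: Σ A_w = 16 = 2^4 = 16 ✓.


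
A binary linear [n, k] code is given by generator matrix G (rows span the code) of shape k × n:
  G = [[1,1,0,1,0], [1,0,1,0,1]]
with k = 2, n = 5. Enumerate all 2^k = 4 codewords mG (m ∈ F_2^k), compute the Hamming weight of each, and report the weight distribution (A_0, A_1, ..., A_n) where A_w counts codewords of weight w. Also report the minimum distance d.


Weight distribution: A_0 = 1, A_3 = 2, A_4 = 1. Minimum distance d = 3.

Enumerate all 2^2 = 4 messages m ∈ F_2^2.
For each, compute codeword c = mG in F_2^5, then tally its weight.
  m = 00 → c = 00000, weight = 0.
  m = 10 → c = 11010, weight = 3.
  m = 01 → c = 10101, weight = 3.
  m = 11 → c = 01111, weight = 4.
Tally weights:
  weight 0: 1 codewords.
  weight 3: 2 codewords.
  weight 4: 1 codewords.
Minimum distance d = smallest w > 0 with A_w > 0 = 3.
Sanity: Σ A_w = 4 = 2^2 = 4 ✓.


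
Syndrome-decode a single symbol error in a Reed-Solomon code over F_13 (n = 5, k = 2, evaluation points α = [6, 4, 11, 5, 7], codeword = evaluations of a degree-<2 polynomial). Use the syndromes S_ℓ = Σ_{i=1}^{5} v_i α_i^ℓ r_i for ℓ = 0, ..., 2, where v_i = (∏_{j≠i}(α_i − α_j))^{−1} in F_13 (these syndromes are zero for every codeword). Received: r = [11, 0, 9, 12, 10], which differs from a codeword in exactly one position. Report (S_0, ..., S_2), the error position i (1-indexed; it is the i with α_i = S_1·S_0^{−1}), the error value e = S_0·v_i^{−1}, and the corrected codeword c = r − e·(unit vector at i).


S = (2, 9, 8), error at position 3, error magnitude e = 3, c = [11, 0, 6, 12, 10].

Step 1: column multipliers v_i = (∏_{j≠i}(α_i − α_j))^{−1} mod 13.
  i = 1 (α = 6): (6−4)(6−11)(6−5)(6−7) = 2·(−5)·1·(−1) = 10 ≡ 10, so v_1 = 10^{−1} = 4 (mod 13).
  i = 2 (α = 4): (4−6)(4−11)(4−5)(4−7) = (−2)·(−7)·(−1)·(−3) = 42 ≡ 3, so v_2 = 3^{−1} = 9 (mod 13).
  i = 3 (α = 11): (11−6)(11−4)(11−5)(11−7) = 5·7·6·4 = 840 ≡ 8, so v_3 = 8^{−1} = 5 (mod 13).
  i = 4 (α = 5): (5−6)(5−4)(5−11)(5−7) = (−1)·1·(−6)·(−2) = −12 ≡ 1, so v_4 = 1^{−1} = 1 (mod 13).
  i = 5 (α = 7): (7−6)(7−4)(7−11)(7−5) = 1·3·(−4)·2 = −24 ≡ 2, so v_5 = 2^{−1} = 7 (mod 13).
  v = [4, 9, 5, 1, 7].
Step 2: syndromes of r = [11, 0, 9, 12, 10] (all sums mod 13).
  S_0 = Σ v_i r_i = 4·11 + 9·0 + 5·9 + 1·12 + 7·10 = 171 ≡ 2.
  S_1 = Σ v_i α_i r_i = 4·6·11 + 9·4·0 + 5·11·9 + 1·5·12 + 7·7·10 = 1309 ≡ 9.
  α_i^2 mod 13 = [10, 3, 4, 12, 10].
  S_2 = Σ v_i α_i^2 r_i = 4·10·11 + 9·3·0 + 5·4·9 + 1·12·12 + 7·10·10 = 1464 ≡ 8.
  S = (2, 9, 8) ≠ 0, so r is not a codeword (an error is present).
Step 3: locate the error. For a single error e at position i, S_ℓ = v_i·e·α_i^ℓ, so α_err = S_1/S_0.
  S_0^{−1} = 2^{−1} = 7 (mod 13), so α_err = 9·7 = 63 ≡ 11 = α_3. Error position i = 3.
  Consistency check: S_2/S_1 = 8·3 = 24 ≡ 11 = α_err ✓ (single-error assumption holds).
Step 4: error magnitude e = S_0/v_3 = S_0·∏_{j≠3}(α_3 − α_j) = 2·8 = 16 ≡ 3 (mod 13).
Step 5: correct position 3: c_3 = r_3 − e = 9 − 3 ≡ 6 (mod 13). Hence c = [11, 0, 6, 12, 10].
  Check: interpolating c through the α_i gives m(x) = 4 + 12·x (degree < 2) with m(α_i) = c_i for every i, so c is indeed a codeword.


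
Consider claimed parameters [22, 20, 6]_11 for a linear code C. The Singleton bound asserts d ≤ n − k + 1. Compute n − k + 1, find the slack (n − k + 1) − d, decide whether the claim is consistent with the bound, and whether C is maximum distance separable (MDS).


Singleton RHS = n − k + 1 = 3, slack = -3, bound violated (no such code; not MDS).

Singleton bound: d ≤ n − k + 1.
Here n = 22, k = 20, so n − k + 1 = 3.
Given d = 6, check d ≤ 3: NO.
Slack = (n − k + 1) − d = -3.
The slack is negative: d = 6 exceeds n − k + 1 = 3 by 3, so the Singleton bound is violated and no linear [22, 20, 6]_11 code can exist. In particular it is not MDS (MDS requires d = n − k + 1 exactly).
Description: the claimed parameters are [22, 20, 6]_11; such a code would be impossible (violates the Singleton bound).


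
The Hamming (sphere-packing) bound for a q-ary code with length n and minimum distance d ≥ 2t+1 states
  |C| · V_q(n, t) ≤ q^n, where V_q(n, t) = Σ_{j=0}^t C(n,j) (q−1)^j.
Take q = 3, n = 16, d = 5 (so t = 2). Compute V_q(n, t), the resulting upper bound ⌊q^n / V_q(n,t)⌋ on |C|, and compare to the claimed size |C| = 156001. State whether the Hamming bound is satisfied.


V_q(n, t) = 513, q^n = 43046721, Hamming bound = 83911, |C| = 156001 > bound (violated).

Step 1: Compute V_q(n, t) = Σ_{j=0}^2 C(n, j) (q−1)^j.
  j = 0: C(16,0)·(2)^0 = 1·1 = 1.
  j = 1: C(16,1)·(2)^1 = 16·2 = 32.
  j = 2: C(16,2)·(2)^2 = 120·4 = 480.
  V_q(n, t) = 1 + 32 + 480 = 513.
Step 2: q^n = 3^16 = 43046721.
Step 3: Hamming bound ⌊q^n / V_q(n,t)⌋ = ⌊43046721/513⌋ = 83911.
Step 4: Compare |C| = 156001 to 83911: violated.
The claimed |C| lies above the Hamming bound, so no 3-ary code of length 16 with d ≥ 5 can have 156001 codewords.


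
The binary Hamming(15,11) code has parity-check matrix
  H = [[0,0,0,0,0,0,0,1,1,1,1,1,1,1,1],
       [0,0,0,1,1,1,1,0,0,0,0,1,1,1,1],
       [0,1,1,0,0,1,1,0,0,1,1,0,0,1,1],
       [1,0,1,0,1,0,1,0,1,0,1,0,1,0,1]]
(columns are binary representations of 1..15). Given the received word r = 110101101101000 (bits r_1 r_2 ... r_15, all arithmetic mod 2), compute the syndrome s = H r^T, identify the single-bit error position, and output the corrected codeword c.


s = (1, 0, 0, 1)^T, error position = 9, corrected codeword c = 110101100101000

Compute s = H r^T mod 2 one row at a time:
  s_1 = 0 + 1 + 1 + 0 + 1 + 0 + 0 + 0 = 3 ≡ 1 (mod 2).
  s_2 = 1 + 0 + 1 + 1 + 1 + 0 + 0 + 0 = 4 ≡ 0 (mod 2).
  s_3 = 1 + 0 + 1 + 1 + 1 + 0 + 0 + 0 = 4 ≡ 0 (mod 2).
  s_4 = 1 + 0 + 0 + 1 + 1 + 0 + 0 + 0 = 3 ≡ 1 (mod 2).
s = (1, 0, 0, 1)^T — this equals column 9 of H (binary 1001), so error is at position 9.
Correct: flip bit 9 of r = 110101101101000 to get c = 110101100101000.


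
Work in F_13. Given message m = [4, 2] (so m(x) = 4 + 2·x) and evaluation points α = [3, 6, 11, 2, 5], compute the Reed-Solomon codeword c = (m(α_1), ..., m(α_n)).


c = [10, 3, 0, 8, 1]

Message polynomial: m(x) = 4 + 2·x (mod 13).
For each evaluation point α_i, compute m(α_i) mod 13:
  α_1 = 3: Horner steps 2 → 10, so m(3) = 10.
  α_2 = 6: Horner steps 2 → 3, so m(6) = 3.
  α_3 = 11: Horner steps 2 → 0, so m(11) = 0.
  α_4 = 2: Horner steps 2 → 8, so m(2) = 8.
  α_5 = 5: Horner steps 2 → 1, so m(5) = 1.
Codeword c = [10, 3, 0, 8, 1] ∈ F_13^5.


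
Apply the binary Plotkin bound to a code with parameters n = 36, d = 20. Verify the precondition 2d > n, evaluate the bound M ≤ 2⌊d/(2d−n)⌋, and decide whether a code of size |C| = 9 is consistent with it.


Plotkin bound M ≤ 10; given |C| = 9 ≤ bound (satisfied).

Check applicability: 2d = 40, n = 36.
2d − n = 4 > 0, so Plotkin applies.
Compute d/(2d−n) = 20/4 ≈ 5.0000.
⌊d/(2d−n)⌋ = 5.
Plotkin bound: M ≤ 2·5 = 10.
Given |C| = 9, check: satisfied.
This |C| is below the Plotkin bound.


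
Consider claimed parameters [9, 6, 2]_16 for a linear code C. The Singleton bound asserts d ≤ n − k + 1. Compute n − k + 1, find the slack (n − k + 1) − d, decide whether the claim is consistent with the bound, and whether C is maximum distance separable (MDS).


Singleton RHS = n − k + 1 = 4, slack = 2, bound satisfied, not MDS.

Singleton bound: d ≤ n − k + 1.
Here n = 9, k = 6, so n − k + 1 = 4.
Given d = 2, check d ≤ 4: YES.
Slack = (n − k + 1) − d = 2.
The code is NOT MDS (slack = 2 > 0).
Description: the claimed parameters are [9, 6, 2]_16; such a code would be non-MDS.


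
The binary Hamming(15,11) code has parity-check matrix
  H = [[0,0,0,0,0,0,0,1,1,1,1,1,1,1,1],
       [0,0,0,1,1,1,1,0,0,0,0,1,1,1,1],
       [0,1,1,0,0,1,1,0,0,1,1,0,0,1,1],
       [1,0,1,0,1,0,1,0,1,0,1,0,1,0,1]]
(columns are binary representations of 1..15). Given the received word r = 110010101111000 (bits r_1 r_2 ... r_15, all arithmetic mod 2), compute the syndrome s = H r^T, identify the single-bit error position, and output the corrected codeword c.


s = (0, 1, 0, 1)^T, error position = 5, corrected codeword c = 110000101111000

Compute s = H r^T mod 2 one row at a time:
  s_1 = 0 + 1 + 1 + 1 + 1 + 0 + 0 + 0 = 4 ≡ 0 (mod 2).
  s_2 = 0 + 1 + 0 + 1 + 1 + 0 + 0 + 0 = 3 ≡ 1 (mod 2).
  s_3 = 1 + 0 + 0 + 1 + 1 + 1 + 0 + 0 = 4 ≡ 0 (mod 2).
  s_4 = 1 + 0 + 1 + 1 + 1 + 1 + 0 + 0 = 5 ≡ 1 (mod 2).
s = (0, 1, 0, 1)^T — this equals column 5 of H (binary 0101), so error is at position 5.
Correct: flip bit 5 of r = 110010101111000 to get c = 110000101111000.


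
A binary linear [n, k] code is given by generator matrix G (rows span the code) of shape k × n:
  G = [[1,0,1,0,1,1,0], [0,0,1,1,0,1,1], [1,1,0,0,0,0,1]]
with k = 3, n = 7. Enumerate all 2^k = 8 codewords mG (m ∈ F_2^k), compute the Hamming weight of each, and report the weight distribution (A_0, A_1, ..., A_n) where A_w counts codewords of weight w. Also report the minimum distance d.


Weight distribution: A_0 = 1, A_3 = 2, A_4 = 3, A_5 = 2. Minimum distance d = 3.

Enumerate all 2^3 = 8 messages m ∈ F_2^3.
For each, compute codeword c = mG in F_2^7, then tally its weight.
  m = 000 → c = 0000000, weight = 0.
  m = 100 → c = 1010110, weight = 4.
  m = 010 → c = 0011011, weight = 4.
  m = 110 → c = 1001101, weight = 4.
  m = 001 → c = 1100001, weight = 3.
  m = 101 → c = 0110111, weight = 5.
  m = 011 → c = 1111010, weight = 5.
  m = 111 → c = 0101100, weight = 3.
Tally weights:
  weight 0: 1 codewords.
  weight 3: 2 codewords.
  weight 4: 3 codewords.
  weight 5: 2 codewords.
Minimum distance d = smallest w > 0 with A_w > 0 = 3.
Sanity: Σ A_w = 8 = 2^3 = 8 ✓.


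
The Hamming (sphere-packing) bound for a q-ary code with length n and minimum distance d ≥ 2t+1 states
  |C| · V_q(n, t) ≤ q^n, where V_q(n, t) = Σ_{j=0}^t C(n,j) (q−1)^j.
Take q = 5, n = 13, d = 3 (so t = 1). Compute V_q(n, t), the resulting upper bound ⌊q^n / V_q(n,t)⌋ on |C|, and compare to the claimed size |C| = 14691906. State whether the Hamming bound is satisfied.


V_q(n, t) = 53, q^n = 1220703125, Hamming bound = 23032134, |C| = 14691906 ≤ bound (satisfied).

Step 1: Compute V_q(n, t) = Σ_{j=0}^1 C(n, j) (q−1)^j.
  j = 0: C(13,0)·(4)^0 = 1·1 = 1.
  j = 1: C(13,1)·(4)^1 = 13·4 = 52.
  V_q(n, t) = 1 + 52 = 53.
Step 2: q^n = 5^13 = 1220703125.
Step 3: Hamming bound ⌊q^n / V_q(n,t)⌋ = ⌊1220703125/53⌋ = 23032134.
Step 4: Compare |C| = 14691906 to 23032134: satisfied.
The claimed |C| lies below the Hamming bound.


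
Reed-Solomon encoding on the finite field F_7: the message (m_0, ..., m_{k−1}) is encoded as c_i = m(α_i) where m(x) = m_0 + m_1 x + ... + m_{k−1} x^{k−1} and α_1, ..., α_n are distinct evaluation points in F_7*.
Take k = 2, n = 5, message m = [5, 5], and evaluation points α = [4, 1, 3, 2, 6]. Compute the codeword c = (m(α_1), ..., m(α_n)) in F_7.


c = [4, 3, 6, 1, 0]

Message polynomial: m(x) = 5 + 5·x (mod 7).
For each evaluation point α_i, compute m(α_i) mod 7:
  α_1 = 4: Horner steps 5 → 4, so m(4) = 4.
  α_2 = 1: Horner steps 5 → 3, so m(1) = 3.
  α_3 = 3: Horner steps 5 → 6, so m(3) = 6.
  α_4 = 2: Horner steps 5 → 1, so m(2) = 1.
  α_5 = 6: Horner steps 5 → 0, so m(6) = 0.
Codeword c = [4, 3, 6, 1, 0] ∈ F_7^5.


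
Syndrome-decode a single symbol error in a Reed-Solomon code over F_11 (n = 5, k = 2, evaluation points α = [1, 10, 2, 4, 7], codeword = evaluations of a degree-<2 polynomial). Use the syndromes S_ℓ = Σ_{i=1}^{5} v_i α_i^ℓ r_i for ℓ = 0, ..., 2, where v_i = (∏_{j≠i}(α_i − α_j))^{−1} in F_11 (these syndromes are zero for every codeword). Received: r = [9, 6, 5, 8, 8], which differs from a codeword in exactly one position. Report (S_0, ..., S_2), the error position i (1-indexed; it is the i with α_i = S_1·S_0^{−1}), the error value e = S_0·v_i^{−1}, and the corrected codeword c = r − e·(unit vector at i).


S = (9, 8, 1), error at position 5, error magnitude e = 1, c = [9, 6, 5, 8, 7].

Step 1: column multipliers v_i = (∏_{j≠i}(α_i − α_j))^{−1} mod 11.
  i = 1 (α = 1): (1−10)(1−2)(1−4)(1−7) = (−9)·(−1)·(−3)·(−6) = 162 ≡ 8, so v_1 = 8^{−1} = 7 (mod 11).
  i = 2 (α = 10): (10−1)(10−2)(10−4)(10−7) = 9·8·6·3 = 1296 ≡ 9, so v_2 = 9^{−1} = 5 (mod 11).
  i = 3 (α = 2): (2−1)(2−10)(2−4)(2−7) = 1·(−8)·(−2)·(−5) = −80 ≡ 8, so v_3 = 8^{−1} = 7 (mod 11).
  i = 4 (α = 4): (4−1)(4−10)(4−2)(4−7) = 3·(−6)·2·(−3) = 108 ≡ 9, so v_4 = 9^{−1} = 5 (mod 11).
  i = 5 (α = 7): (7−1)(7−10)(7−2)(7−4) = 6·(−3)·5·3 = −270 ≡ 5, so v_5 = 5^{−1} = 9 (mod 11).
  v = [7, 5, 7, 5, 9].
Step 2: syndromes of r = [9, 6, 5, 8, 8] (all sums mod 11).
  S_0 = Σ v_i r_i = 7·9 + 5·6 + 7·5 + 5·8 + 9·8 = 240 ≡ 9.
  S_1 = Σ v_i α_i r_i = 7·1·9 + 5·10·6 + 7·2·5 + 5·4·8 + 9·7·8 = 1097 ≡ 8.
  α_i^2 mod 11 = [1, 1, 4, 5, 5].
  S_2 = Σ v_i α_i^2 r_i = 7·1·9 + 5·1·6 + 7·4·5 + 5·5·8 + 9·5·8 = 793 ≡ 1.
  S = (9, 8, 1) ≠ 0, so r is not a codeword (an error is present).
Step 3: locate the error. For a single error e at position i, S_ℓ = v_i·e·α_i^ℓ, so α_err = S_1/S_0.
  S_0^{−1} = 9^{−1} = 5 (mod 11), so α_err = 8·5 = 40 ≡ 7 = α_5. Error position i = 5.
  Consistency check: S_2/S_1 = 1·7 = 7 ≡ 7 = α_err ✓ (single-error assumption holds).
Step 4: error magnitude e = S_0/v_5 = S_0·∏_{j≠5}(α_5 − α_j) = 9·5 = 45 ≡ 1 (mod 11).
Step 5: correct position 5: c_5 = r_5 − e = 8 − 1 ≡ 7 (mod 11). Hence c = [9, 6, 5, 8, 7].
  Check: interpolating c through the α_i gives m(x) = 2 + 7·x (degree < 2) with m(α_i) = c_i for every i, so c is indeed a codeword.


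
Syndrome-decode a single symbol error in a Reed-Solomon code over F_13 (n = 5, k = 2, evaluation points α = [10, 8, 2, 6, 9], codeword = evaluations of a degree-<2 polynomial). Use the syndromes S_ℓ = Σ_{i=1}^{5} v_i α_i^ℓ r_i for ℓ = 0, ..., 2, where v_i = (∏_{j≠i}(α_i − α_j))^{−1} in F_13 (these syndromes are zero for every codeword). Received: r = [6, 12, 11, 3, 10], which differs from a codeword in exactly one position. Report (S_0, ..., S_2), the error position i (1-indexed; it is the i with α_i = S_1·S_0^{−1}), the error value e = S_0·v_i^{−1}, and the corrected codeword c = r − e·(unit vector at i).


S = (2, 7, 5), error at position 1, error magnitude e = 11, c = [8, 12, 11, 3, 10].

Step 1: column multipliers v_i = (∏_{j≠i}(α_i − α_j))^{−1} mod 13.
  i = 1 (α = 10): (10−8)(10−2)(10−6)(10−9) = 2·8·4·1 = 64 ≡ 12, so v_1 = 12^{−1} = 12 (mod 13).
  i = 2 (α = 8): (8−10)(8−2)(8−6)(8−9) = (−2)·6·2·(−1) = 24 ≡ 11, so v_2 = 11^{−1} = 6 (mod 13).
  i = 3 (α = 2): (2−10)(2−8)(2−6)(2−9) = (−8)·(−6)·(−4)·(−7) = 1344 ≡ 5, so v_3 = 5^{−1} = 8 (mod 13).
  i = 4 (α = 6): (6−10)(6−8)(6−2)(6−9) = (−4)·(−2)·4·(−3) = −96 ≡ 8, so v_4 = 8^{−1} = 5 (mod 13).
  i = 5 (α = 9): (9−10)(9−8)(9−2)(9−6) = (−1)·1·7·3 = −21 ≡ 5, so v_5 = 5^{−1} = 8 (mod 13).
  v = [12, 6, 8, 5, 8].
Step 2: syndromes of r = [6, 12, 11, 3, 10] (all sums mod 13).
  S_0 = Σ v_i r_i = 12·6 + 6·12 + 8·11 + 5·3 + 8·10 = 327 ≡ 2.
  S_1 = Σ v_i α_i r_i = 12·10·6 + 6·8·12 + 8·2·11 + 5·6·3 + 8·9·10 = 2282 ≡ 7.
  α_i^2 mod 13 = [9, 12, 4, 10, 3].
  S_2 = Σ v_i α_i^2 r_i = 12·9·6 + 6·12·12 + 8·4·11 + 5·10·3 + 8·3·10 = 2254 ≡ 5.
  S = (2, 7, 5) ≠ 0, so r is not a codeword (an error is present).
Step 3: locate the error. For a single error e at position i, S_ℓ = v_i·e·α_i^ℓ, so α_err = S_1/S_0.
  S_0^{−1} = 2^{−1} = 7 (mod 13), so α_err = 7·7 = 49 ≡ 10 = α_1. Error position i = 1.
  Consistency check: S_2/S_1 = 5·2 = 10 ≡ 10 = α_err ✓ (single-error assumption holds).
Step 4: error magnitude e = S_0/v_1 = S_0·∏_{j≠1}(α_1 − α_j) = 2·12 = 24 ≡ 11 (mod 13).
Step 5: correct position 1: c_1 = r_1 − e = 6 − 11 ≡ 8 (mod 13). Hence c = [8, 12, 11, 3, 10].
  Check: interpolating c through the α_i gives m(x) = 2 + 11·x (degree < 2) with m(α_i) = c_i for every i, so c is indeed a codeword.


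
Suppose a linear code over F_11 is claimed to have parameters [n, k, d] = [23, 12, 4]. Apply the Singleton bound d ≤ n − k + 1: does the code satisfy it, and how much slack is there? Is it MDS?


Singleton RHS = n − k + 1 = 12, slack = 8, bound satisfied, not MDS.

Singleton bound: d ≤ n − k + 1.
Here n = 23, k = 12, so n − k + 1 = 12.
Given d = 4, check d ≤ 12: YES.
Slack = (n − k + 1) − d = 8.
The code is NOT MDS (slack = 8 > 0).
Description: the claimed parameters are [23, 12, 4]_11; such a code would be non-MDS.


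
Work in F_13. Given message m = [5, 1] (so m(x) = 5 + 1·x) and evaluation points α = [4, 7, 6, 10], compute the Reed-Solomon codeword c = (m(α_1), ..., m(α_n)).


c = [9, 12, 11, 2]

Message polynomial: m(x) = 5 + 1·x (mod 13).
For each evaluation point α_i, compute m(α_i) mod 13:
  α_1 = 4: Horner steps 1 → 9, so m(4) = 9.
  α_2 = 7: Horner steps 1 → 12, so m(7) = 12.
  α_3 = 6: Horner steps 1 → 11, so m(6) = 11.
  α_4 = 10: Horner steps 1 → 2, so m(10) = 2.
Codeword c = [9, 12, 11, 2] ∈ F_13^4.


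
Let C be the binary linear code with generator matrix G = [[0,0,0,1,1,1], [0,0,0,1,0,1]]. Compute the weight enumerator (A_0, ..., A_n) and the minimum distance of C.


Weight distribution: A_0 = 1, A_1 = 1, A_2 = 1, A_3 = 1. Minimum distance d = 1.

Enumerate all 2^2 = 4 messages m ∈ F_2^2.
For each, compute codeword c = mG in F_2^6, then tally its weight.
  m = 00 → c = 000000, weight = 0.
  m = 10 → c = 000111, weight = 3.
  m = 01 → c = 000101, weight = 2.
  m = 11 → c = 000010, weight = 1.
Tally weights:
  weight 0: 1 codewords.
  weight 1: 1 codewords.
  weight 2: 1 codewords.
  weight 3: 1 codewords.
Minimum distance d = smallest w > 0 with A_w > 0 = 1.
Sanity: Σ A_w = 4 = 2^2 = 4 ✓.


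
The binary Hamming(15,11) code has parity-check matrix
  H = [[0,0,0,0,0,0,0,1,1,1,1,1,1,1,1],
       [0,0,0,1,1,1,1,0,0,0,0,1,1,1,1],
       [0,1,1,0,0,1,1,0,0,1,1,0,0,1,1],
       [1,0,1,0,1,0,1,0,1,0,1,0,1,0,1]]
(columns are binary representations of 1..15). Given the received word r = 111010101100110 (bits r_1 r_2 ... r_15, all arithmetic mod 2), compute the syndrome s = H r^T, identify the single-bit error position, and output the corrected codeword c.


s = (0, 0, 1, 0)^T, error position = 2, corrected codeword c = 101010101100110

Compute s = H r^T mod 2 one row at a time:
  s_1 = 0 + 1 + 1 + 0 + 0 + 1 + 1 + 0 = 4 ≡ 0 (mod 2).
  s_2 = 0 + 1 + 0 + 1 + 0 + 1 + 1 + 0 = 4 ≡ 0 (mod 2).
  s_3 = 1 + 1 + 0 + 1 + 1 + 0 + 1 + 0 = 5 ≡ 1 (mod 2).
  s_4 = 1 + 1 + 1 + 1 + 1 + 0 + 1 + 0 = 6 ≡ 0 (mod 2).
s = (0, 0, 1, 0)^T — this equals column 2 of H (binary 0010), so error is at position 2.
Correct: flip bit 2 of r = 111010101100110 to get c = 101010101100110.


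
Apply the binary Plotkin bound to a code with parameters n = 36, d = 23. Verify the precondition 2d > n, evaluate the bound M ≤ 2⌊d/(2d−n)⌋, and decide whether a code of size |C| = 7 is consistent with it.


Plotkin bound M ≤ 4; given |C| = 7 > bound (violated).

Check applicability: 2d = 46, n = 36.
2d − n = 10 > 0, so Plotkin applies.
Compute d/(2d−n) = 23/10 ≈ 2.3000.
⌊d/(2d−n)⌋ = 2.
Plotkin bound: M ≤ 2·2 = 4.
Given |C| = 7, check: VIOLATED.
This |C| is above the Plotkin bound, so no binary code with n = 36, d = 23 and 7 codewords exists.


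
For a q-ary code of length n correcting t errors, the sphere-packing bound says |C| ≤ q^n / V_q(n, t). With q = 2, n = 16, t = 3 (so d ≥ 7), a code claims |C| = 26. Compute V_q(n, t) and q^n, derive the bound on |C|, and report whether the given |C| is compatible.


V_q(n, t) = 697, q^n = 65536, Hamming bound = 94, |C| = 26 ≤ bound (satisfied).

Step 1: Compute V_q(n, t) = Σ_{j=0}^3 C(n, j) (q−1)^j.
  j = 0: C(16,0)·(1)^0 = 1·1 = 1.
  j = 1: C(16,1)·(1)^1 = 16·1 = 16.
  j = 2: C(16,2)·(1)^2 = 120·1 = 120.
  j = 3: C(16,3)·(1)^3 = 560·1 = 560.
  V_q(n, t) = 1 + 16 + 120 + 560 = 697.
Step 2: q^n = 2^16 = 65536.
Step 3: Hamming bound ⌊q^n / V_q(n,t)⌋ = ⌊65536/697⌋ = 94.
Step 4: Compare |C| = 26 to 94: satisfied.
The claimed |C| lies below the Hamming bound.


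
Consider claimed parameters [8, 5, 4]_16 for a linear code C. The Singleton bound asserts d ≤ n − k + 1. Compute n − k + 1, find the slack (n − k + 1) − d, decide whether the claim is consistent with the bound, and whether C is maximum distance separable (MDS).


Singleton RHS = n − k + 1 = 4, slack = 0, bound satisfied, MDS.

Singleton bound: d ≤ n − k + 1.
Here n = 8, k = 5, so n − k + 1 = 4.
Given d = 4, check d ≤ 4: YES.
Slack = (n − k + 1) − d = 0.
The code is MDS (slack = 0).
Description: the claimed parameters are [8, 5, 4]_16; such a code would be MDS (meets Singleton bound).


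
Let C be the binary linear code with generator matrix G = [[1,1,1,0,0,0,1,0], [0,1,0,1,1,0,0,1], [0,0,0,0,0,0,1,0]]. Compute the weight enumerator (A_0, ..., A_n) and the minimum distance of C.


Weight distribution: A_0 = 1, A_1 = 1, A_3 = 1, A_4 = 2, A_5 = 2, A_6 = 1. Minimum distance d = 1.

Enumerate all 2^3 = 8 messages m ∈ F_2^3.
For each, compute codeword c = mG in F_2^8, then tally its weight.
  m = 000 → c = 00000000, weight = 0.
  m = 100 → c = 11100010, weight = 4.
  m = 010 → c = 01011001, weight = 4.
  m = 110 → c = 10111011, weight = 6.
  m = 001 → c = 00000010, weight = 1.
  m = 101 → c = 11100000, weight = 3.
  m = 011 → c = 01011011, weight = 5.
  m = 111 → c = 10111001, weight = 5.
Tally weights:
  weight 0: 1 codewords.
  weight 1: 1 codewords.
  weight 3: 1 codewords.
  weight 4: 2 codewords.
  weight 5: 2 codewords.
  weight 6: 1 codewords.
Minimum distance d = smallest w > 0 with A_w > 0 = 1.
Sanity: Σ A_w = 8 = 2^3 = 8 ✓.


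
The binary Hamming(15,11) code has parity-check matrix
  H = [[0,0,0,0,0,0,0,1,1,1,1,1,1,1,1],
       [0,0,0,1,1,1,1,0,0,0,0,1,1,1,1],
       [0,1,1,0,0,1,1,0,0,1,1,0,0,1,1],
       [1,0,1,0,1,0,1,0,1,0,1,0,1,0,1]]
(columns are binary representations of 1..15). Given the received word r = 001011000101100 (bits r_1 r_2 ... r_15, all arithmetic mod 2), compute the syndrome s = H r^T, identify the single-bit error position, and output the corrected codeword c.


s = (1, 0, 1, 1)^T, error position = 11, corrected codeword c = 001011000111100

Compute s = H r^T mod 2 one row at a time:
  s_1 = 0 + 0 + 1 + 0 + 1 + 1 + 0 + 0 = 3 ≡ 1 (mod 2).
  s_2 = 0 + 1 + 1 + 0 + 1 + 1 + 0 + 0 = 4 ≡ 0 (mod 2).
  s_3 = 0 + 1 + 1 + 0 + 1 + 0 + 0 + 0 = 3 ≡ 1 (mod 2).
  s_4 = 0 + 1 + 1 + 0 + 0 + 0 + 1 + 0 = 3 ≡ 1 (mod 2).
s = (1, 0, 1, 1)^T — this equals column 11 of H (binary 1011), so error is at position 11.
Correct: flip bit 11 of r = 001011000101100 to get c = 001011000111100.


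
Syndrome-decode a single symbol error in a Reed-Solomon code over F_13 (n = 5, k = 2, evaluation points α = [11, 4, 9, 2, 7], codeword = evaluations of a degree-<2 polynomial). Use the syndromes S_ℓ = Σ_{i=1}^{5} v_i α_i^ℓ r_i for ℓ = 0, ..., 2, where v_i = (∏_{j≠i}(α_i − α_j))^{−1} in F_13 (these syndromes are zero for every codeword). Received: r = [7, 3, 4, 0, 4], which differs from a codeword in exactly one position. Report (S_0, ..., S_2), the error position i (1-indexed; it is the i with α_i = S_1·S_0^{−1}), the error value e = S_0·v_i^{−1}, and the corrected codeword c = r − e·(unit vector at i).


S = (1, 7, 10), error at position 5, error magnitude e = 3, c = [7, 3, 4, 0, 1].

Step 1: column multipliers v_i = (∏_{j≠i}(α_i − α_j))^{−1} mod 13.
  i = 1 (α = 11): (11−4)(11−9)(11−2)(11−7) = 7·2·9·4 = 504 ≡ 10, so v_1 = 10^{−1} = 4 (mod 13).
  i = 2 (α = 4): (4−11)(4−9)(4−2)(4−7) = (−7)·(−5)·2·(−3) = −210 ≡ 11, so v_2 = 11^{−1} = 6 (mod 13).
  i = 3 (α = 9): (9−11)(9−4)(9−2)(9−7) = (−2)·5·7·2 = −140 ≡ 3, so v_3 = 3^{−1} = 9 (mod 13).
  i = 4 (α = 2): (2−11)(2−4)(2−9)(2−7) = (−9)·(−2)·(−7)·(−5) = 630 ≡ 6, so v_4 = 6^{−1} = 11 (mod 13).
  i = 5 (α = 7): (7−11)(7−4)(7−9)(7−2) = (−4)·3·(−2)·5 = 120 ≡ 3, so v_5 = 3^{−1} = 9 (mod 13).
  v = [4, 6, 9, 11, 9].
Step 2: syndromes of r = [7, 3, 4, 0, 4] (all sums mod 13).
  S_0 = Σ v_i r_i = 4·7 + 6·3 + 9·4 + 11·0 + 9·4 = 118 ≡ 1.
  S_1 = Σ v_i α_i r_i = 4·11·7 + 6·4·3 + 9·9·4 + 11·2·0 + 9·7·4 = 956 ≡ 7.
  α_i^2 mod 13 = [4, 3, 3, 4, 10].
  S_2 = Σ v_i α_i^2 r_i = 4·4·7 + 6·3·3 + 9·3·4 + 11·4·0 + 9·10·4 = 634 ≡ 10.
  S = (1, 7, 10) ≠ 0, so r is not a codeword (an error is present).
Step 3: locate the error. For a single error e at position i, S_ℓ = v_i·e·α_i^ℓ, so α_err = S_1/S_0.
  S_0^{−1} = 1^{−1} = 1 (mod 13), so α_err = 7·1 = 7 ≡ 7 = α_5. Error position i = 5.
  Consistency check: S_2/S_1 = 10·2 = 20 ≡ 7 = α_err ✓ (single-error assumption holds).
Step 4: error magnitude e = S_0/v_5 = S_0·∏_{j≠5}(α_5 − α_j) = 1·3 = 3 ≡ 3 (mod 13).
Step 5: correct position 5: c_5 = r_5 − e = 4 − 3 ≡ 1 (mod 13). Hence c = [7, 3, 4, 0, 1].
  Check: interpolating c through the α_i gives m(x) = 10 + 8·x (degree < 2) with m(α_i) = c_i for every i, so c is indeed a codeword.


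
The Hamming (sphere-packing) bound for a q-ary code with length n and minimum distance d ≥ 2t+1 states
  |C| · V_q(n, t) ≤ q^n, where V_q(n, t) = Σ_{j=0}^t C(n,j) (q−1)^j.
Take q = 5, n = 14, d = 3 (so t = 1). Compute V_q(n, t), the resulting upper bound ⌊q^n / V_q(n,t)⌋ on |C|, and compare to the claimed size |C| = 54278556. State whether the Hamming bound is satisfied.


V_q(n, t) = 57, q^n = 6103515625, Hamming bound = 107079221, |C| = 54278556 ≤ bound (satisfied).

Step 1: Compute V_q(n, t) = Σ_{j=0}^1 C(n, j) (q−1)^j.
  j = 0: C(14,0)·(4)^0 = 1·1 = 1.
  j = 1: C(14,1)·(4)^1 = 14·4 = 56.
  V_q(n, t) = 1 + 56 = 57.
Step 2: q^n = 5^14 = 6103515625.
Step 3: Hamming bound ⌊q^n / V_q(n,t)⌋ = ⌊6103515625/57⌋ = 107079221.
Step 4: Compare |C| = 54278556 to 107079221: satisfied.
The claimed |C| lies below the Hamming bound.


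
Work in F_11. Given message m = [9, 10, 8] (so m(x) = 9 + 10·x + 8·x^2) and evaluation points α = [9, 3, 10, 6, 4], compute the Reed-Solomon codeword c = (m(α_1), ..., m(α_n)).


c = [10, 1, 7, 5, 1]

Message polynomial: m(x) = 9 + 10·x + 8·x^2 (mod 11).
For each evaluation point α_i, compute m(α_i) mod 11:
  α_1 = 9: Horner steps 8 → 5 → 10, so m(9) = 10.
  α_2 = 3: Horner steps 8 → 1 → 1, so m(3) = 1.
  α_3 = 10: Horner steps 8 → 2 → 7, so m(10) = 7.
  α_4 = 6: Horner steps 8 → 3 → 5, so m(6) = 5.
  α_5 = 4: Horner steps 8 → 9 → 1, so m(4) = 1.
Codeword c = [10, 1, 7, 5, 1] ∈ F_11^5.


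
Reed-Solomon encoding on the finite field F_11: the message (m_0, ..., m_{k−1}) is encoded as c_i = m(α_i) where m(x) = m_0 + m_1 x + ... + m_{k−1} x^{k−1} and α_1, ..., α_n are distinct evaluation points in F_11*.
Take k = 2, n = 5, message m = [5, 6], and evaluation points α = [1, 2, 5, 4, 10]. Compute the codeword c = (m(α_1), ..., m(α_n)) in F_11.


c = [0, 6, 2, 7, 10]

Message polynomial: m(x) = 5 + 6·x (mod 11).
For each evaluation point α_i, compute m(α_i) mod 11:
  α_1 = 1: Horner steps 6 → 0, so m(1) = 0.
  α_2 = 2: Horner steps 6 → 6, so m(2) = 6.
  α_3 = 5: Horner steps 6 → 2, so m(5) = 2.
  α_4 = 4: Horner steps 6 → 7, so m(4) = 7.
  α_5 = 10: Horner steps 6 → 10, so m(10) = 10.
Codeword c = [0, 6, 2, 7, 10] ∈ F_11^5.


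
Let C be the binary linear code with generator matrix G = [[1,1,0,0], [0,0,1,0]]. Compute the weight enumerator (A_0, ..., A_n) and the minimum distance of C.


Weight distribution: A_0 = 1, A_1 = 1, A_2 = 1, A_3 = 1. Minimum distance d = 1.

Enumerate all 2^2 = 4 messages m ∈ F_2^2.
For each, compute codeword c = mG in F_2^4, then tally its weight.
  m = 00 → c = 0000, weight = 0.
  m = 10 → c = 1100, weight = 2.
  m = 01 → c = 0010, weight = 1.
  m = 11 → c = 1110, weight = 3.
Tally weights:
  weight 0: 1 codewords.
  weight 1: 1 codewords.
  weight 2: 1 codewords.
  weight 3: 1 codewords.
Minimum distance d = smallest w > 0 with A_w > 0 = 1.
Sanity: Σ A_w = 4 = 2^2 = 4 ✓.


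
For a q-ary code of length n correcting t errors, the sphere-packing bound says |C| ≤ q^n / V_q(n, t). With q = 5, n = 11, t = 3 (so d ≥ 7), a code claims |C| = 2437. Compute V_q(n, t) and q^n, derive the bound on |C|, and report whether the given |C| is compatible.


V_q(n, t) = 11485, q^n = 48828125, Hamming bound = 4251, |C| = 2437 ≤ bound (satisfied).

Step 1: Compute V_q(n, t) = Σ_{j=0}^3 C(n, j) (q−1)^j.
  j = 0: C(11,0)·(4)^0 = 1·1 = 1.
  j = 1: C(11,1)·(4)^1 = 11·4 = 44.
  j = 2: C(11,2)·(4)^2 = 55·16 = 880.
  j = 3: C(11,3)·(4)^3 = 165·64 = 10560.
  V_q(n, t) = 1 + 44 + 880 + 10560 = 11485.
Step 2: q^n = 5^11 = 48828125.
Step 3: Hamming bound ⌊q^n / V_q(n,t)⌋ = ⌊48828125/11485⌋ = 4251.
Step 4: Compare |C| = 2437 to 4251: satisfied.
The claimed |C| lies below the Hamming bound.


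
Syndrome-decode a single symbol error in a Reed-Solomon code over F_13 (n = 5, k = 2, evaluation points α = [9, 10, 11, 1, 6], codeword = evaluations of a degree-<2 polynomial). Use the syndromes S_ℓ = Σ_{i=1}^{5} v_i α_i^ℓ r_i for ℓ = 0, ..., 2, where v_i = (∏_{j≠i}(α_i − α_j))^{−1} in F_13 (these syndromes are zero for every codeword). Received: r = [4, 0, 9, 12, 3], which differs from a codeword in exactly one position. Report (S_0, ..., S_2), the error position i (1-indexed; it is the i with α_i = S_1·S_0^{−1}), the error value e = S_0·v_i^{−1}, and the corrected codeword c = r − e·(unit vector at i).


S = (11, 11, 11), error at position 4, error magnitude e = 2, c = [4, 0, 9, 10, 3].

Step 1: column multipliers v_i = (∏_{j≠i}(α_i − α_j))^{−1} mod 13.
  i = 1 (α = 9): (9−10)(9−11)(9−1)(9−6) = (−1)·(−2)·8·3 = 48 ≡ 9, so v_1 = 9^{−1} = 3 (mod 13).
  i = 2 (α = 10): (10−9)(10−11)(10−1)(10−6) = 1·(−1)·9·4 = −36 ≡ 3, so v_2 = 3^{−1} = 9 (mod 13).
  i = 3 (α = 11): (11−9)(11−10)(11−1)(11−6) = 2·1·10·5 = 100 ≡ 9, so v_3 = 9^{−1} = 3 (mod 13).
  i = 4 (α = 1): (1−9)(1−10)(1−11)(1−6) = (−8)·(−9)·(−10)·(−5) = 3600 ≡ 12, so v_4 = 12^{−1} = 12 (mod 13).
  i = 5 (α = 6): (6−9)(6−10)(6−11)(6−1) = (−3)·(−4)·(−5)·5 = −300 ≡ 12, so v_5 = 12^{−1} = 12 (mod 13).
  v = [3, 9, 3, 12, 12].
Step 2: syndromes of r = [4, 0, 9, 12, 3] (all sums mod 13).
  S_0 = Σ v_i r_i = 3·4 + 9·0 + 3·9 + 12·12 + 12·3 = 219 ≡ 11.
  S_1 = Σ v_i α_i r_i = 3·9·4 + 9·10·0 + 3·11·9 + 12·1·12 + 12·6·3 = 765 ≡ 11.
  α_i^2 mod 13 = [3, 9, 4, 1, 10].
  S_2 = Σ v_i α_i^2 r_i = 3·3·4 + 9·9·0 + 3·4·9 + 12·1·12 + 12·10·3 = 648 ≡ 11.
  S = (11, 11, 11) ≠ 0, so r is not a codeword (an error is present).
Step 3: locate the error. For a single error e at position i, S_ℓ = v_i·e·α_i^ℓ, so α_err = S_1/S_0.
  S_0^{−1} = 11^{−1} = 6 (mod 13), so α_err = 11·6 = 66 ≡ 1 = α_4. Error position i = 4.
  Consistency check: S_2/S_1 = 11·6 = 66 ≡ 1 = α_err ✓ (single-error assumption holds).
Step 4: error magnitude e = S_0/v_4 = S_0·∏_{j≠4}(α_4 − α_j) = 11·12 = 132 ≡ 2 (mod 13).
Step 5: correct position 4: c_4 = r_4 − e = 12 − 2 ≡ 10 (mod 13). Hence c = [4, 0, 9, 10, 3].
  Check: interpolating c through the α_i gives m(x) = 1 + 9·x (degree < 2) with m(α_i) = c_i for every i, so c is indeed a codeword.


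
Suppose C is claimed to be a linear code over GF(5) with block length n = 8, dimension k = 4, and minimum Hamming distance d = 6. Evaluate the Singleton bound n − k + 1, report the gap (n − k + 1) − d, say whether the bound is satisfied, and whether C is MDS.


Singleton RHS = n − k + 1 = 5, slack = -1, bound violated (no such code; not MDS).

Singleton bound: d ≤ n − k + 1.
Here n = 8, k = 4, so n − k + 1 = 5.
Given d = 6, check d ≤ 5: NO.
Slack = (n − k + 1) − d = -1.
The slack is negative: d = 6 exceeds n − k + 1 = 5 by 1, so the Singleton bound is violated and no linear [8, 4, 6]_5 code can exist. In particular it is not MDS (MDS requires d = n − k + 1 exactly).
Description: the claimed parameters are [8, 4, 6]_5; such a code would be impossible (violates the Singleton bound).


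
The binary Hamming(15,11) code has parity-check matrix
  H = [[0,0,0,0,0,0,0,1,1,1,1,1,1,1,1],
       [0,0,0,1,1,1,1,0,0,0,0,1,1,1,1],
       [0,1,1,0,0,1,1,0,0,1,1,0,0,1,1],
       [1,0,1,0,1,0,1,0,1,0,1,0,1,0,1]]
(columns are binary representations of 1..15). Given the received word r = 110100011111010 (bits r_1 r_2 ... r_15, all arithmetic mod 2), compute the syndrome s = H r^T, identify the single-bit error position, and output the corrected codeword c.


s = (0, 1, 0, 1)^T, error position = 5, corrected codeword c = 110110011111010

Compute s = H r^T mod 2 one row at a time:
  s_1 = 1 + 1 + 1 + 1 + 1 + 0 + 1 + 0 = 6 ≡ 0 (mod 2).
  s_2 = 1 + 0 + 0 + 0 + 1 + 0 + 1 + 0 = 3 ≡ 1 (mod 2).
  s_3 = 1 + 0 + 0 + 0 + 1 + 1 + 1 + 0 = 4 ≡ 0 (mod 2).
  s_4 = 1 + 0 + 0 + 0 + 1 + 1 + 0 + 0 = 3 ≡ 1 (mod 2).
s = (0, 1, 0, 1)^T — this equals column 5 of H (binary 0101), so error is at position 5.
Correct: flip bit 5 of r = 110100011111010 to get c = 110110011111010.


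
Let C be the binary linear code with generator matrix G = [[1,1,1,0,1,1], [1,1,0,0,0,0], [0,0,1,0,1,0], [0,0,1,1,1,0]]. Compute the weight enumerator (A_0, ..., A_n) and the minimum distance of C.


Weight distribution: A_0 = 1, A_1 = 2, A_2 = 3, A_3 = 4, A_4 = 3, A_5 = 2, A_6 = 1. Minimum distance d = 1.

Enumerate all 2^4 = 16 messages m ∈ F_2^4.
For each, compute codeword c = mG in F_2^6, then tally its weight.
  m = 0000 → c = 000000, weight = 0.
  m = 1000 → c = 111011, weight = 5.
  m = 0100 → c = 110000, weight = 2.
  m = 1100 → c = 001011, weight = 3.
  m = 0010 → c = 001010, weight = 2.
  m = 1010 → c = 110001, weight = 3.
  m = 0110 → c = 111010, weight = 4.
  m = 1110 → c = 000001, weight = 1.
  m = 0001 → c = 001110, weight = 3.
  m = 1001 → c = 110101, weight = 4.
  m = 0101 → c = 111110, weight = 5.
  m = 1101 → c = 000101, weight = 2.
  m = 0011 → c = 000100, weight = 1.
  m = 1011 → c = 111111, weight = 6.
  m = 0111 → c = 110100, weight = 3.
  m = 1111 → c = 001111, weight = 4.
Tally weights:
  weight 0: 1 codewords.
  weight 1: 2 codewords.
  weight 2: 3 codewords.
  weight 3: 4 codewords.
  weight 4: 3 codewords.
  weight 5: 2 codewords.
  weight 6: 1 codewords.
Minimum distance d = smallest w > 0 with A_w > 0 = 1.
Sanity: Σ A_w = 16 = 2^4 = 16 ✓.
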